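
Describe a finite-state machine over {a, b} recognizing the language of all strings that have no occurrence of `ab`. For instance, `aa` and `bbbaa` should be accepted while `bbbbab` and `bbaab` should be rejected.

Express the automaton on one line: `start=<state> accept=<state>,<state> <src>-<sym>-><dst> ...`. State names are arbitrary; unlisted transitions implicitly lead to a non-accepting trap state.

Track partial matches of the forbidden pattern `ab`. State s2 is a dead state reached once `ab` has occurred; every other state accepts. s0 means no part of `ab` is currently matched.
        a   b  
>* s0   s1  s0 
 * s1   s1  s2 
   s2   s2  s2 
(> = start, * = accepting)

start=s0 accept=s0,s1 s0-a->s1 s0-b->s0 s1-a->s1 s1-b->s2 s2-a->s2 s2-b->s2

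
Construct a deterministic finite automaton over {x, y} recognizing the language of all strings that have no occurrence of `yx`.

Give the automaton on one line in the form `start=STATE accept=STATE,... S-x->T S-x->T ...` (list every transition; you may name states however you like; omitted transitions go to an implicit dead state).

start=S0 accept=S0,S1 S0-x->S0 S0-y->S1 S1-x->S2 S1-y->S1 S2-x->S2 S2-y->S2

This is the complement of 'contains `yx`'. Use the same substring-matching states — S0 through S2 holding how much of `yx` has just been matched — but flip the accepting set: everything except the trap S2 accepts.
A 3-state machine:
        x   y  
>* S0   S0  S1 
 * S1   S2  S1 
   S2   S2  S2 
(> = start, * = accepting)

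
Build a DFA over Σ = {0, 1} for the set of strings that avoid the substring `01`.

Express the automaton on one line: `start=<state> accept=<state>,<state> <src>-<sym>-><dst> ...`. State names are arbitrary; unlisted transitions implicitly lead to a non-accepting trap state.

Track partial matches of the forbidden pattern `01`. State q2 is a dead state reached once `01` has occurred; every other state accepts. q0 means no part of `01` is currently matched.
A 3-state machine:
        0   1  
>* q0   q1  q0 
 * q1   q1  q2 
   q2   q2  q2 
(> = start, * = accepting)

start=q0 accept=q0,q1 q0-0->q1 q0-1->q0 q1-0->q1 q1-1->q2 q2-0->q2 q2-1->q2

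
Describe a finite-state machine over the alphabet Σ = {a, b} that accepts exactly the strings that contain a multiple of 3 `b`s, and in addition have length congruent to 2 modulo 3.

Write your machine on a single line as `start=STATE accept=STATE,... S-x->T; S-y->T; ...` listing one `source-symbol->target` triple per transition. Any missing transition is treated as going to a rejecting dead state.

Run two small machines in parallel and take their product. The first has 3 states tracking the count of `b`s modulo 3; the second has 3 states tracking the input length modulo 3. A product state is a pair (one from each), accepting exactly when both do.
        a   b  
>  S0   S1  S2 
   S1   S3  S4 
   S2   S4  S5 
 * S3   S0  S6 
   S4   S6  S7 
   S5   S7  S0 
   S6   S2  S8 
   S7   S8  S1 
   S8   S5  S3 
(> = start, * = accepting)

start=S0; accept=S3; S0-a->S1; S0-b->S2; S1-a->S3; S1-b->S4; S2-a->S4; S2-b->S5; S3-a->S0; S3-b->S6; S4-a->S6; S4-b->S7; S5-a->S7; S5-b->S0; S6-a->S2; S6-b->S8; S7-a->S8; S7-b->S1; S8-a->S5; S8-b->S3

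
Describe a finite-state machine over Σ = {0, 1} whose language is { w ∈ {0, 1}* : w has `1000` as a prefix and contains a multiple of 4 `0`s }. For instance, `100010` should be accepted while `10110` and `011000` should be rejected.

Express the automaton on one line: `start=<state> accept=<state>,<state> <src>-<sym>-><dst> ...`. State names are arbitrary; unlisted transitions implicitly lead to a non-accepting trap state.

start=S0 accept=S9 S0-0->S1 S0-1->S2 S1-0->S3 S1-1->S1 S2-0->S4 S2-1->S5 S3-0->S6 S3-1->S3 S4-0->S7 S4-1->S1 S5-0->S1 S5-1->S5 S6-0->S5 S6-1->S6 S7-0->S8 S7-1->S3 S8-0->S9 S8-1->S8 S9-0->S10 S9-1->S9 S10-0->S11 S10-1->S10 S11-0->S8 S11-1->S11

Build one automaton per condition and run them in lockstep. One (6 states) tracks whether the input so far still matches the prefix `1000`; the other (4 states) tracks the count of `0`s modulo 4. Each combined state is a pair, one component from each; accept when both components accept.
          0    1  
>  S0     S1   S2 
   S1     S3   S1 
   S2     S4   S5 
   S3     S6   S3 
   S4     S7   S1 
   S5     S1   S5 
   S6     S5   S6 
   S7     S8   S3 
   S8     S9   S8 
 * S9    S10   S9 
   S10   S11  S10 
   S11    S8  S11 
(> = start, * = accepting)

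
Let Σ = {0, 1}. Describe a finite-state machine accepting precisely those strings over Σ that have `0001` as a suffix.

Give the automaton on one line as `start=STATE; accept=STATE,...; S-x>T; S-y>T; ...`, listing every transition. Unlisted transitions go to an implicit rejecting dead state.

start=q0; accept=q4; q0-0>q1; q0-1>q0; q1-0>q2; q1-1>q0; q2-0>q3; q2-1>q0; q3-0>q3; q3-1>q4; q4-0>q1; q4-1>q0

Let each state record the length of the longest suffix of the input read so far that is also a prefix of `0001`. q1 means the last symbol is `0`; q2 means the last 2 symbols are `00`; q3 means the last 3 symbols are `000`; q4 means the last 4 symbols are `0001`. Accept only at q4, where the string currently ends in `0001`.
With 5 states:
        0   1  
>  q0   q1  q0 
   q1   q2  q0 
   q2   q3  q0 
   q3   q3  q4 
 * q4   q1  q0 
(> = start, * = accepting)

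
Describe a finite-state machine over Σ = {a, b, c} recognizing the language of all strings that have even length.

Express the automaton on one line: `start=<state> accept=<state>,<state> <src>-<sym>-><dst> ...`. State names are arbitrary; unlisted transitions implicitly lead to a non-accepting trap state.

start=S0 accept=S0 S0-a->S1 S0-b->S1 S0-c->S1 S1-a->S0 S1-b->S0 S1-c->S0

Only the length mod 2 matters, so use a 2-cycle: from any state, every input symbol moves to the next state, wrapping S1 back to S0. Mark S0 accepting.
2 states suffice.
        a   b   c  
>* S0   S1  S1  S1 
   S1   S0  S0  S0 
(> = start, * = accepting)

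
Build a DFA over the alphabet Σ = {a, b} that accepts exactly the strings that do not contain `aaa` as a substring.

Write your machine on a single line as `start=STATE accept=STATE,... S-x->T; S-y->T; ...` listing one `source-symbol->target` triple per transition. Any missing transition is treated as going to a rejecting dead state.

Track partial matches of the forbidden pattern `aaa`. State S3 is a dead state reached once `aaa` has occurred; every other state accepts. S0 means no part of `aaa` is currently matched.
With 4 states:
        a   b  
>* S0   S1  S0 
 * S1   S2  S0 
 * S2   S3  S0 
   S3   S3  S3 
(> = start, * = accepting)

start=S0; accept=S0,S1,S2; S0-a->S1; S0-b->S0; S1-a->S2; S1-b->S0; S2-a->S3; S2-b->S0; S3-a->S3; S3-b->S3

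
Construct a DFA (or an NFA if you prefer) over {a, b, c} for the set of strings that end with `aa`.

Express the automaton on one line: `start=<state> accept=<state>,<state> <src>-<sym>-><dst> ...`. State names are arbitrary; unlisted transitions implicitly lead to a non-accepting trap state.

Let each state record the length of the longest suffix of the input read so far that is also a prefix of `aa`. s1 means the last symbol is `a`; s2 means the last 2 symbols are `aa`. Accept only at s2, where the string currently ends in `aa`.
A 3-state machine:
        a   b   c  
>  s0   s1  s0  s0 
   s1   s2  s0  s0 
 * s2   s2  s0  s0 
(> = start, * = accepting)

start=s0 accept=s2 s0-a->s1 s0-b->s0 s0-c->s0 s1-a->s2 s1-b->s0 s1-c->s0 s2-a->s2 s2-b->s0 s2-c->s0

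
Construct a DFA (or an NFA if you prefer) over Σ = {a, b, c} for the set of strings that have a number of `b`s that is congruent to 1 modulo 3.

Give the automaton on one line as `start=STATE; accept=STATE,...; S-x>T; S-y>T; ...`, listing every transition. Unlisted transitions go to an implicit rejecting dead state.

start=s0; accept=s1; s0-a>s0; s0-b>s1; s0-c>s0; s1-a>s1; s1-b>s2; s1-c>s1; s2-a>s2; s2-b>s0; s2-c>s2

Keep the running count of `b`s modulo 3: each `b` advances along the cycle s0 → s1 → s2 → s0 while other symbols loop. Accept at s1.
With 3 states:
        a   b   c  
>  s0   s0  s1  s0 
 * s1   s1  s2  s1 
   s2   s2  s0  s2 
(> = start, * = accepting)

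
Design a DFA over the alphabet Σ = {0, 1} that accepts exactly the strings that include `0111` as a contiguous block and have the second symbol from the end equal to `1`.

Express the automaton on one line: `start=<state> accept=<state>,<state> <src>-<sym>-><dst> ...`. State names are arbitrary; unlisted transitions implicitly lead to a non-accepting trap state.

Run two small machines in parallel and take their product. One (5 states) tracks whether and how much of `0111` has been seen; the other (7 states) tracks the last 2 symbols read. Each combined state is a pair, one component from each; accept when both components accept. Equivalent product states are then merged.
An 8-state machine:
        0   1  
>  q0   q1  q0 
   q1   q1  q2 
   q2   q1  q3 
   q3   q1  q4 
 * q4   q5  q4 
 * q5   q6  q7 
   q6   q6  q7 
   q7   q5  q4 
(> = start, * = accepting)

start=q0 accept=q4,q5 q0-0->q1 q0-1->q0 q1-0->q1 q1-1->q2 q2-0->q1 q2-1->q3 q3-0->q1 q3-1->q4 q4-0->q5 q4-1->q4 q5-0->q6 q5-1->q7 q6-0->q6 q6-1->q7 q7-0->q5 q7-1->q4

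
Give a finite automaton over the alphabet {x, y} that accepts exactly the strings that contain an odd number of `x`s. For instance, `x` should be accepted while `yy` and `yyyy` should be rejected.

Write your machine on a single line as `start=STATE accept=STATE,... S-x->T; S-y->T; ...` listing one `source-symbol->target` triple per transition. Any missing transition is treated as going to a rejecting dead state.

start=q0; accept=q1; q0-x->q1; q0-y->q0; q1-x->q0; q1-y->q1

Keep the running count of `x`s modulo 2: each `x` advances along the cycle q0 → q1 → q0 while other symbols loop. Accept at q1.
A 2-state machine:
        x   y  
>  q0   q1  q0 
 * q1   q0  q1 
(> = start, * = accepting)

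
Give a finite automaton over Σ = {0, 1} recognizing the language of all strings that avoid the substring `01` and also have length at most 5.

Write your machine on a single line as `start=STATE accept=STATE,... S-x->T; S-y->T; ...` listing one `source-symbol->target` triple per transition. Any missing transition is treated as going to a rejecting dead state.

Handle the two conditions separately and then intersect. One (3 states) tracks partial matches of the forbidden pattern `01`; the other (7 states) tracks the input length, saturating at 6. Each combined state is a pair, one component from each; accept when both components accept. After merging equivalent states the machine shrinks.
With 11 states:
       0  1 
>* A   B  C 
 * B   D  E 
 * C   D  F 
 * D   G  E 
   E   E  E 
 * F   G  H 
 * G   I  E 
 * H   I  J 
 * I   K  E 
 * J   K  K 
 * K   E  E 
(> = start, * = accepting)

start=A; accept=A,B,C,D,F,G,H,I,J,K; A-0->B; A-1->C; B-0->D; B-1->E; C-0->D; C-1->F; D-0->G; D-1->E; E-0->E; E-1->E; F-0->G; F-1->H; G-0->I; G-1->E; H-0->I; H-1->J; I-0->K; I-1->E; J-0->K; J-1->K; K-0->E; K-1->E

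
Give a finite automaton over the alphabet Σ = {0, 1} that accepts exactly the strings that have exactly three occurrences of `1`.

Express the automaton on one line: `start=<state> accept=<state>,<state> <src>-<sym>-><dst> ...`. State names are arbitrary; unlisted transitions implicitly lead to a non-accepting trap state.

Count `1`s, saturating at 4: states q0 through q3 mean 0 through 3 `1`s seen; q4 means more than 3. Each `1` increments (capped at q4); other symbols loop. Accept from {q3}.
5 states suffice.
        0   1  
>  q0   q0  q1 
   q1   q1  q2 
   q2   q2  q3 
 * q3   q3  q4 
   q4   q4  q4 
(> = start, * = accepting)

start=q0 accept=q3 q0-0->q0 q0-1->q1 q1-0->q1 q1-1->q2 q2-0->q2 q2-1->q3 q3-0->q3 q3-1->q4 q4-0->q4 q4-1->q4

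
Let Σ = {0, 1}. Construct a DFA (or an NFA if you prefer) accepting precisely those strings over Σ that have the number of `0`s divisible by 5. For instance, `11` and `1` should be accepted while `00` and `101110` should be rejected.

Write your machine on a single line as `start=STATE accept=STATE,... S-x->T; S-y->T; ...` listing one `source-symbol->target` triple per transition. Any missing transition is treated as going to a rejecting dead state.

start=q0; accept=q0; q0-0->q1; q0-1->q0; q1-0->q2; q1-1->q1; q2-0->q3; q2-1->q2; q3-0->q4; q3-1->q3; q4-0->q0; q4-1->q4

The only thing that matters is how many `0`s have appeared, reduced mod 5. Use one state per residue: q0 for 0, …, q4 for 4. Reading `0` moves to the next residue; anything else stays put. q0 is accepting.
        0   1  
>* q0   q1  q0 
   q1   q2  q1 
   q2   q3  q2 
   q3   q4  q3 
   q4   q0  q4 
(> = start, * = accepting)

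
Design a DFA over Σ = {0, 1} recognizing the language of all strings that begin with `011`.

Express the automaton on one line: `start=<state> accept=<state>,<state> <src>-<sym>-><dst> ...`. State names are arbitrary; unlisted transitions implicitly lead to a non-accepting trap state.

start=S0 accept=S3 S0-0->S1 S0-1->S4 S1-0->S4 S1-1->S2 S2-0->S4 S2-1->S3 S3-0->S3 S3-1->S3 S4-0->S4 S4-1->S4

Check the first 3 symbols one by one: S0 through S2 record how many have matched `011` so far; any wrong symbol goes to the dead state S4. After all 3 match we enter the accepting sink S3.
A 5-state machine:
        0   1  
>  S0   S1  S4 
   S1   S4  S2 
   S2   S4  S3 
 * S3   S3  S3 
   S4   S4  S4 
(> = start, * = accepting)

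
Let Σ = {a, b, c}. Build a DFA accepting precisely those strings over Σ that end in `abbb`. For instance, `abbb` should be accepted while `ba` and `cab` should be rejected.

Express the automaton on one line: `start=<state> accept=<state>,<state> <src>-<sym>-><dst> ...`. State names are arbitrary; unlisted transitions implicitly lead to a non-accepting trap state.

start=q0 accept=q4 q0-a->q1 q0-b->q0 q0-c->q0 q1-a->q1 q1-b->q2 q1-c->q0 q2-a->q1 q2-b->q3 q2-c->q0 q3-a->q1 q3-b->q4 q3-c->q0 q4-a->q1 q4-b->q0 q4-c->q0

Let each state record the length of the longest suffix of the input read so far that is also a prefix of `abbb`. q1 means the last symbol is `a`; q2 means the last 2 symbols are `ab`; q3 means the last 3 symbols are `abb`; q4 means the last 4 symbols are `abbb`. Accept only at q4, where the string currently ends in `abbb`.
With 5 states:
        a   b   c  
>  q0   q1  q0  q0 
   q1   q1  q2  q0 
   q2   q1  q3  q0 
   q3   q1  q4  q0 
 * q4   q1  q0  q0 
(> = start, * = accepting)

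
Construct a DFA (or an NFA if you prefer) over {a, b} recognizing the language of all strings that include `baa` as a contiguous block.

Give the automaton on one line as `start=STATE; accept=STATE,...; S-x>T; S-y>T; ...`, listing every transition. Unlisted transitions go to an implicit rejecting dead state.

start=q0; accept=q3; q0-a>q0; q0-b>q1; q1-a>q2; q1-b>q1; q2-a>q3; q2-b>q1; q3-a>q3; q3-b>q3

Track how much of `baa` has been matched so far: state q0 is no progress, q3 is the absorbing accept state reached once `baa` has occurred. Intermediate states record partial matches; on a mismatch, fall back to the longest reusable overlap.
        a   b  
>  q0   q0  q1 
   q1   q2  q1 
   q2   q3  q1 
 * q3   q3  q3 
(> = start, * = accepting)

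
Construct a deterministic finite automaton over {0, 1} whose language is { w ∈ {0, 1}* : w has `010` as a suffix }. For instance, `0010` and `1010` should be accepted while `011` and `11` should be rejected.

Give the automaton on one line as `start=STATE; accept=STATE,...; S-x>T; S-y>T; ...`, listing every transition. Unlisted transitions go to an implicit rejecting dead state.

start=q0; accept=q3; q0-0>q1; q0-1>q0; q1-0>q1; q1-1>q2; q2-0>q3; q2-1>q0; q3-0>q1; q3-1>q2

Remember how much of `010` the current input suffix matches. State q0 means no match yet; q1 means the last symbol is `0`; q2 means the last 2 symbols are `01`; q3 means the last 3 symbols are `010`. Only q3 accepts. On a mismatch, fall back to the longest proper suffix that is still a prefix of `010`.
4 states suffice.
        0   1  
>  q0   q1  q0 
   q1   q1  q2 
   q2   q3  q0 
 * q3   q1  q2 
(> = start, * = accepting)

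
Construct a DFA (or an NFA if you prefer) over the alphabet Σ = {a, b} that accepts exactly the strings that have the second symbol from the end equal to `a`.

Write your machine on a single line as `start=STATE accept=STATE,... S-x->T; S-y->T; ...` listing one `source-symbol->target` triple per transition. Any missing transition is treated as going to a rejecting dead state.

start=s0; accept=s3,s4; s0-a->s1; s0-b->s2; s1-a->s3; s1-b->s4; s2-a->s5; s2-b->s6; s3-a->s3; s3-b->s4; s4-a->s5; s4-b->s6; s5-a->s3; s5-b->s4; s6-a->s5; s6-b->s6

A DFA must remember the last 2 symbols (since which symbol is second-to-last isn't known until the input ends). Use one state per possible window of the last ≤2 symbols; accept from those whose window starts with `a`.
A 7-state machine:
        a   b  
>  s0   s1  s2 
   s1   s3  s4 
   s2   s5  s6 
 * s3   s3  s4 
 * s4   s5  s6 
   s5   s3  s4 
   s6   s5  s6 
(> = start, * = accepting)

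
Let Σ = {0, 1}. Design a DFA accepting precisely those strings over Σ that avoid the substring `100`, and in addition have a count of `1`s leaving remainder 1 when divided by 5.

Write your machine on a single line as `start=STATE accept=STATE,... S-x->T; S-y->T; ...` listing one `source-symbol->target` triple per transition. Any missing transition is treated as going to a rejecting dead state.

Run two small machines in parallel and take their product. The first has 4 states tracking partial matches of the forbidden pattern `100`; the second has 5 states tracking the count of `1`s modulo 5. A product state is a pair (one from each), accepting exactly when both do.
A 16-state machine:
          0    1  
>  q0     q0   q1 
 * q1     q2   q3 
 * q2     q4   q3 
   q3     q5   q6 
   q4     q4   q7 
   q5     q7   q6 
   q6     q8   q9 
   q7     q7  q10 
   q8    q10   q9 
   q9    q11  q12 
   q10   q10  q13 
   q11   q13  q12 
   q12   q14   q1 
   q13   q13  q15 
   q14   q15   q1 
   q15   q15   q4 
(> = start, * = accepting)

start=q0; accept=q1,q2; q0-0->q0; q0-1->q1; q1-0->q2; q1-1->q3; q2-0->q4; q2-1->q3; q3-0->q5; q3-1->q6; q4-0->q4; q4-1->q7; q5-0->q7; q5-1->q6; q6-0->q8; q6-1->q9; q7-0->q7; q7-1->q10; q8-0->q10; q8-1->q9; q9-0->q11; q9-1->q12; q10-0->q10; q10-1->q13; q11-0->q13; q11-1->q12; q12-0->q14; q12-1->q1; q13-0->q13; q13-1->q15; q14-0->q15; q14-1->q1; q15-0->q15; q15-1->q4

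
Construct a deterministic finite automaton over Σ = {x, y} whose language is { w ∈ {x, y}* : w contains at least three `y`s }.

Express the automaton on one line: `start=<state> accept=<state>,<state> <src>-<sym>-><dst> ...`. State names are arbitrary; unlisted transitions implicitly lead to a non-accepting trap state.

start=q0 accept=q3,q4 q0-x->q0 q0-y->q1 q1-x->q1 q1-y->q2 q2-x->q2 q2-y->q3 q3-x->q3 q3-y->q4 q4-x->q4 q4-y->q4

Only the number of `y`s matters, and only up to 4. Make a chain q0 → q1 → q2 → q3 → q4 advanced by each `y` (with q4 absorbing); every other symbol self-loops. The accepting set is {q3, q4}.
With 5 states:
        x   y  
>  q0   q0  q1 
   q1   q1  q2 
   q2   q2  q3 
 * q3   q3  q4 
 * q4   q4  q4 
(> = start, * = accepting)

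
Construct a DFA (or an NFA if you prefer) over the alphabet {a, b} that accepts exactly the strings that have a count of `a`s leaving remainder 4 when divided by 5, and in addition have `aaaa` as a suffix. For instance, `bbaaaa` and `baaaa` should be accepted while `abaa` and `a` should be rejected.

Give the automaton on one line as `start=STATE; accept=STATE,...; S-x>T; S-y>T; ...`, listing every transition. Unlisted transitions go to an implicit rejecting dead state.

start=s0; accept=s6; s0-a>s1; s0-b>s0; s1-a>s2; s1-b>s3; s2-a>s4; s2-b>s5; s3-a>s5; s3-b>s3; s4-a>s6; s4-b>s7; s5-a>s7; s5-b>s5; s6-a>s0; s6-b>s8; s7-a>s8; s7-b>s7; s8-a>s0; s8-b>s8

Build one automaton per condition and run them in lockstep. The first has 5 states tracking the count of `a`s modulo 5; the second has 5 states tracking how much of the suffix `aaaa` has currently been matched. A product state is a pair (one from each), accepting exactly when both do. Equivalent product states are then merged.
A 9-state machine:
        a   b  
>  s0   s1  s0 
   s1   s2  s3 
   s2   s4  s5 
   s3   s5  s3 
   s4   s6  s7 
   s5   s7  s5 
 * s6   s0  s8 
   s7   s8  s7 
   s8   s0  s8 
(> = start, * = accepting)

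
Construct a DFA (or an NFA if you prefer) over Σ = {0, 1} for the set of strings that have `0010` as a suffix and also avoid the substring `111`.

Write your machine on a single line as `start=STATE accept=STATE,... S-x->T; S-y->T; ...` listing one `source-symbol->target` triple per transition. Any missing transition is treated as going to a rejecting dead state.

Build one automaton per condition and run them in lockstep. The first has 5 states tracking how much of the suffix `0010` has currently been matched; the second has 4 states tracking partial matches of the forbidden pattern `111`. A product state is a pair (one from each), accepting exactly when both do. After merging equivalent states the machine shrinks.
8 states suffice.
        0   1  
>  q0   q1  q2 
   q1   q3  q2 
   q2   q1  q4 
   q3   q3  q5 
   q4   q1  q6 
   q5   q7  q4 
   q6   q6  q6 
 * q7   q3  q2 
(> = start, * = accepting)

start=q0; accept=q7; q0-0->q1; q0-1->q2; q1-0->q3; q1-1->q2; q2-0->q1; q2-1->q4; q3-0->q3; q3-1->q5; q4-0->q1; q4-1->q6; q5-0->q7; q5-1->q4; q6-0->q6; q6-1->q6; q7-0->q3; q7-1->q2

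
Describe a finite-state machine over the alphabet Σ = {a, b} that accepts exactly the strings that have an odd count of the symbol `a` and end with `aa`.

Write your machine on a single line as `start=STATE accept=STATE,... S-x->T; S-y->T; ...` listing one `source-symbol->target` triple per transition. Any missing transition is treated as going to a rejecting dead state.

Build one automaton per condition and run them in lockstep. One (2 states) tracks the count of `a`s modulo 2; the other (3 states) tracks how much of the suffix `aa` has currently been matched. Each combined state is a pair, one component from each; accept when both components accept.
        a   b  
>  S0   S1  S0 
   S1   S2  S3 
   S2   S4  S0 
   S3   S5  S3 
 * S4   S2  S3 
   S5   S4  S0 
(> = start, * = accepting)

start=S0; accept=S4; S0-a->S1; S0-b->S0; S1-a->S2; S1-b->S3; S2-a->S4; S2-b->S0; S3-a->S5; S3-b->S3; S4-a->S2; S4-b->S3; S5-a->S4; S5-b->S0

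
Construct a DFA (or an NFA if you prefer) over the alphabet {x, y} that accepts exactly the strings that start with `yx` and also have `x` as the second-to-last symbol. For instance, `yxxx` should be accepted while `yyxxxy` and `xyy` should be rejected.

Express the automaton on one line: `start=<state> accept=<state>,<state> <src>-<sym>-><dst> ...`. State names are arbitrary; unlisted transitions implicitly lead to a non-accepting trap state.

start=q0 accept=q4,q5 q0-x->q1 q0-y->q2 q1-x->q1 q1-y->q1 q2-x->q3 q2-y->q1 q3-x->q4 q3-y->q5 q4-x->q4 q4-y->q5 q5-x->q3 q5-y->q6 q6-x->q3 q6-y->q6

Build one automaton per condition and run them in lockstep. One (4 states) tracks whether the input so far still matches the prefix `yx`; the other (7 states) tracks the last 2 symbols read. Each combined state is a pair, one component from each; accept when both components accept. Equivalent product states are then merged.
A 7-state machine:
        x   y  
>  q0   q1  q2 
   q1   q1  q1 
   q2   q3  q1 
   q3   q4  q5 
 * q4   q4  q5 
 * q5   q3  q6 
   q6   q3  q6 
(> = start, * = accepting)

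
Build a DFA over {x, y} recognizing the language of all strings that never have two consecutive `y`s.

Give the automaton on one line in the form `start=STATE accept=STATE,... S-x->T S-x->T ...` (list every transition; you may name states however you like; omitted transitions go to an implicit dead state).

Track partial matches of the forbidden pattern `yy`. State s2 is a dead state reached once `yy` has occurred; every other state accepts. s0 means no part of `yy` is currently matched.
3 states suffice.
        x   y  
>* s0   s0  s1 
 * s1   s0  s2 
   s2   s2  s2 
(> = start, * = accepting)

start=s0 accept=s0,s1 s0-x->s0 s0-y->s1 s1-x->s0 s1-y->s2 s2-x->s2 s2-y->s2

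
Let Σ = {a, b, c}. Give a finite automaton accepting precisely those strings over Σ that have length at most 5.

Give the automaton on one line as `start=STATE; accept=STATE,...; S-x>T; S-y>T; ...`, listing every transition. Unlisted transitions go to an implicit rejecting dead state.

start=q0; accept=q0,q1,q2,q3,q4,q5; q0-a>q1; q0-b>q1; q0-c>q1; q1-a>q2; q1-b>q2; q1-c>q2; q2-a>q3; q2-b>q3; q2-c>q3; q3-a>q4; q3-b>q4; q3-c>q4; q4-a>q5; q4-b>q5; q4-c>q5; q5-a>q6; q5-b>q6; q5-c>q6; q6-a>q6; q6-b>q6; q6-c>q6

We only need to distinguish lengths 0, 1, …, 5, and '>5'. Chain q0 → q1 → q2 → q3 → q4 → q5 → q6 on every symbol, with q6 looping. Accepting states: {q0, q1, q2, q3, q4, q5}.
A 7-state machine:
        a   b   c  
>* q0   q1  q1  q1 
 * q1   q2  q2  q2 
 * q2   q3  q3  q3 
 * q3   q4  q4  q4 
 * q4   q5  q5  q5 
 * q5   q6  q6  q6 
   q6   q6  q6  q6 
(> = start, * = accepting)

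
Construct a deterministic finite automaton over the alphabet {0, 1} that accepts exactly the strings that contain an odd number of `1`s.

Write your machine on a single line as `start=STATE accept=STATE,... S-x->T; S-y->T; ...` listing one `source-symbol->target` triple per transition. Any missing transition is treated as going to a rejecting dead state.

start=q0; accept=q1; q0-0->q0; q0-1->q1; q1-0->q1; q1-1->q0

The only thing that matters is how many `1`s have appeared, reduced mod 2. Use one state per residue: q0 for 0, …, q1 for 1. Reading `1` moves to the next residue; anything else stays put. q1 is accepting.
2 states suffice.
        0   1  
>  q0   q0  q1 
 * q1   q1  q0 
(> = start, * = accepting)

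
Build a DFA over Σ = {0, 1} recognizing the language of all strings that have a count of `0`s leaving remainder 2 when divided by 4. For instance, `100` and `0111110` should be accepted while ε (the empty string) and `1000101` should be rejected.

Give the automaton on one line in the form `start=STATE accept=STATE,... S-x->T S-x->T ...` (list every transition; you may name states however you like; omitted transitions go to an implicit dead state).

start=A accept=C A-0->B A-1->A B-0->C B-1->B C-0->D C-1->C D-0->A D-1->D

Keep the running count of `0`s modulo 4: each `0` advances along the cycle A → B → C → D → A while other symbols loop. Accept at C.
With 4 states:
       0  1 
>  A   B  A 
   B   C  B 
 * C   D  C 
   D   A  D 
(> = start, * = accepting)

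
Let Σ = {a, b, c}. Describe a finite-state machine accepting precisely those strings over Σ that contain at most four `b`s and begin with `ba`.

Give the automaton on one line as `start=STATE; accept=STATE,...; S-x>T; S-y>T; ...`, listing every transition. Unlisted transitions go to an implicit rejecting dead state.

start=q0; accept=q3,q4,q5,q6; q0-a>q1; q0-b>q2; q0-c>q1; q1-a>q1; q1-b>q1; q1-c>q1; q2-a>q3; q2-b>q1; q2-c>q1; q3-a>q3; q3-b>q4; q3-c>q3; q4-a>q4; q4-b>q5; q4-c>q4; q5-a>q5; q5-b>q6; q5-c>q5; q6-a>q6; q6-b>q1; q6-c>q6

Handle the two conditions separately and then intersect. One (6 states) tracks the count of `b`s, saturating at 5; the other (4 states) tracks whether the input so far still matches the prefix `ba`. Each combined state is a pair, one component from each; accept when both components accept. After merging equivalent states the machine shrinks.
7 states suffice.
        a   b   c  
>  q0   q1  q2  q1 
   q1   q1  q1  q1 
   q2   q3  q1  q1 
 * q3   q3  q4  q3 
 * q4   q4  q5  q4 
 * q5   q5  q6  q5 
 * q6   q6  q1  q6 
(> = start, * = accepting)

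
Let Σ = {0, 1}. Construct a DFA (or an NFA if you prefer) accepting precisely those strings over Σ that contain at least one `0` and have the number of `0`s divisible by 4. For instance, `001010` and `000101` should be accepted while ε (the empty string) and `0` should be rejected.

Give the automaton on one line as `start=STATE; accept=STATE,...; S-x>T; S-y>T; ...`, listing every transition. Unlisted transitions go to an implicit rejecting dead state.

Run two small machines in parallel and take their product. One (3 states) tracks the count of `0`s, saturating at 2; the other (4 states) tracks the count of `0`s modulo 4. Each combined state is a pair, one component from each; accept when both components accept. Minimizing collapses redundant product states.
        0   1  
>  S0   S1  S0 
   S1   S2  S1 
   S2   S3  S2 
   S3   S4  S3 
 * S4   S1  S4 
(> = start, * = accepting)

start=S0; accept=S4; S0-0>S1; S0-1>S0; S1-0>S2; S1-1>S1; S2-0>S3; S2-1>S2; S3-0>S4; S3-1>S3; S4-0>S1; S4-1>S4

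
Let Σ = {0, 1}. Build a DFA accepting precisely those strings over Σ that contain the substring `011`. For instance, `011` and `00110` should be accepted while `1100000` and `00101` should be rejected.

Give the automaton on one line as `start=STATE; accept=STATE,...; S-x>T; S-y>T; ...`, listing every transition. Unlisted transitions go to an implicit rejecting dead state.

States s0..s2 record the length of the longest prefix of `011` that matches the current input suffix. Reaching s3 means `011` has been seen, and we stay there forever. Accept from s3.
A 4-state machine:
        0   1  
>  s0   s1  s0 
   s1   s1  s2 
   s2   s1  s3 
 * s3   s3  s3 
(> = start, * = accepting)

start=s0; accept=s3; s0-0>s1; s0-1>s0; s1-0>s1; s1-1>s2; s2-0>s1; s2-1>s3; s3-0>s3; s3-1>s3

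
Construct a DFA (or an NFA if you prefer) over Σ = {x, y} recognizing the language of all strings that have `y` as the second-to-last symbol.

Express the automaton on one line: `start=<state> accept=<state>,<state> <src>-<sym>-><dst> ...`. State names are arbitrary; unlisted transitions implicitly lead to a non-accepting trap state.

A DFA must remember the last 2 symbols (since which symbol is second-to-last isn't known until the input ends). Use one state per possible window of the last ≤2 symbols; accept from those whose window starts with `y`.
With 7 states:
        x   y  
>  s0   s1  s2 
   s1   s3  s4 
   s2   s5  s6 
   s3   s3  s4 
   s4   s5  s6 
 * s5   s3  s4 
 * s6   s5  s6 
(> = start, * = accepting)

start=s0 accept=s5,s6 s0-x->s1 s0-y->s2 s1-x->s3 s1-y->s4 s2-x->s5 s2-y->s6 s3-x->s3 s3-y->s4 s4-x->s5 s4-y->s6 s5-x->s3 s5-y->s4 s6-x->s5 s6-y->s6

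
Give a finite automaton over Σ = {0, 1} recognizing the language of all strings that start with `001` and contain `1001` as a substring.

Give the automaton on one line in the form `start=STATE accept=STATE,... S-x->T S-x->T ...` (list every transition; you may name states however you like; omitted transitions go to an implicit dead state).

start=s0 accept=s12 s0-0->s1 s0-1->s2 s1-0->s3 s1-1->s2 s2-0->s4 s2-1->s2 s3-0->s5 s3-1->s6 s4-0->s7 s4-1->s2 s5-0->s5 s5-1->s2 s6-0->s8 s6-1->s6 s7-0->s5 s7-1->s9 s8-0->s10 s8-1->s6 s9-0->s9 s9-1->s9 s10-0->s11 s10-1->s12 s11-0->s11 s11-1->s6 s12-0->s12 s12-1->s12

Handle the two conditions separately and then intersect. One (5 states) tracks whether the input so far still matches the prefix `001`; the other (5 states) tracks whether and how much of `1001` has been seen. Each combined state is a pair, one component from each; accept when both components accept.
A 13-state machine:
          0    1  
>  s0     s1   s2 
   s1     s3   s2 
   s2     s4   s2 
   s3     s5   s6 
   s4     s7   s2 
   s5     s5   s2 
   s6     s8   s6 
   s7     s5   s9 
   s8    s10   s6 
   s9     s9   s9 
   s10   s11  s12 
   s11   s11   s6 
 * s12   s12  s12 
(> = start, * = accepting)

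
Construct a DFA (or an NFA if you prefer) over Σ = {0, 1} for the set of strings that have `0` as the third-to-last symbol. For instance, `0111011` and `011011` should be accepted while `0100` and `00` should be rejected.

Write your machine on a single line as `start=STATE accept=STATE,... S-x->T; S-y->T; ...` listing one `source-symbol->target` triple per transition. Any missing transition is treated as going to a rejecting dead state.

start=S0; accept=S7,S8,S9,S10; S0-0->S1; S0-1->S2; S1-0->S3; S1-1->S4; S2-0->S5; S2-1->S6; S3-0->S7; S3-1->S8; S4-0->S9; S4-1->S10; S5-0->S11; S5-1->S12; S6-0->S13; S6-1->S14; S7-0->S7; S7-1->S8; S8-0->S9; S8-1->S10; S9-0->S11; S9-1->S12; S10-0->S13; S10-1->S14; S11-0->S7; S11-1->S8; S12-0->S9; S12-1->S10; S13-0->S11; S13-1->S12; S14-0->S13; S14-1->S14

A DFA must remember the last 3 symbols (since which symbol is third-to-last isn't known until the input ends). Use one state per possible window of the last ≤3 symbols; accept from those whose window starts with `0`.
          0    1  
>  S0     S1   S2 
   S1     S3   S4 
   S2     S5   S6 
   S3     S7   S8 
   S4     S9  S10 
   S5    S11  S12 
   S6    S13  S14 
 * S7     S7   S8 
 * S8     S9  S10 
 * S9    S11  S12 
 * S10   S13  S14 
   S11    S7   S8 
   S12    S9  S10 
   S13   S11  S12 
   S14   S13  S14 
(> = start, * = accepting)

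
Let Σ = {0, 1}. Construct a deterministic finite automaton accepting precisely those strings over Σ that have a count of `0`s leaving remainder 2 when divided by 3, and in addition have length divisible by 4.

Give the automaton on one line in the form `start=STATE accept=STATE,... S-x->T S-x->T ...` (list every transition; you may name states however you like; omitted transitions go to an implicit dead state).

Handle the two conditions separately and then intersect. One (3 states) tracks the count of `0`s modulo 3; the other (4 states) tracks the input length modulo 4. Each combined state is a pair, one component from each; accept when both components accept.
A 12-state machine:
          0    1  
>  s0     s1   s2 
   s1     s3   s4 
   s2     s4   s5 
   s3     s6   s7 
   s4     s7   s8 
   s5     s8   s6 
   s6     s9   s0 
   s7     s0  s10 
   s8    s10   s9 
   s9    s11   s1 
 * s10    s2  s11 
   s11    s5   s3 
(> = start, * = accepting)

start=s0 accept=s10 s0-0->s1 s0-1->s2 s1-0->s3 s1-1->s4 s2-0->s4 s2-1->s5 s3-0->s6 s3-1->s7 s4-0->s7 s4-1->s8 s5-0->s8 s5-1->s6 s6-0->s9 s6-1->s0 s7-0->s0 s7-1->s10 s8-0->s10 s8-1->s9 s9-0->s11 s9-1->s1 s10-0->s2 s10-1->s11 s11-0->s5 s11-1->s3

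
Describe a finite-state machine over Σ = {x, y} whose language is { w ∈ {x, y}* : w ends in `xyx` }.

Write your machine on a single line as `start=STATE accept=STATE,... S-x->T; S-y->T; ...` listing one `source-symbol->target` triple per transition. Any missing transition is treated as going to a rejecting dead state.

Let each state record the length of the longest suffix of the input read so far that is also a prefix of `xyx`. S1 means the last symbol is `x`; S2 means the last 2 symbols are `xy`; S3 means the last 3 symbols are `xyx`. Accept only at S3, where the string currently ends in `xyx`.
With 4 states:
        x   y  
>  S0   S1  S0 
   S1   S1  S2 
   S2   S3  S0 
 * S3   S1  S2 
(> = start, * = accepting)

start=S0; accept=S3; S0-x->S1; S0-y->S0; S1-x->S1; S1-y->S2; S2-x->S3; S2-y->S0; S3-x->S1; S3-y->S2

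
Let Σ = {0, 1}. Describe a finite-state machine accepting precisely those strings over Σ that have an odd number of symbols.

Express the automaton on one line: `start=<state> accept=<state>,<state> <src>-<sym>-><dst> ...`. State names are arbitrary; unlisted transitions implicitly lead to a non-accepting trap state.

start=S0 accept=S1 S0-0->S1 S0-1->S1 S1-0->S0 S1-1->S0

Only the length mod 2 matters, so use a 2-cycle: from any state, every input symbol moves to the next state, wrapping S1 back to S0. Mark S1 accepting.
With 2 states:
        0   1  
>  S0   S1  S1 
 * S1   S0  S0 
(> = start, * = accepting)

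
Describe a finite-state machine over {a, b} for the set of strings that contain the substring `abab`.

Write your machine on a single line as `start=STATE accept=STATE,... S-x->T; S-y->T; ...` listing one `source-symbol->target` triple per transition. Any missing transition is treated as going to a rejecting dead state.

start=s0; accept=s4; s0-a->s1; s0-b->s0; s1-a->s1; s1-b->s2; s2-a->s3; s2-b->s0; s3-a->s1; s3-b->s4; s4-a->s4; s4-b->s4

Track how much of `abab` has been matched so far: state s0 is no progress, s4 is the absorbing accept state reached once `abab` has occurred. Intermediate states record partial matches; on a mismatch, fall back to the longest reusable overlap.
A 5-state machine:
        a   b  
>  s0   s1  s0 
   s1   s1  s2 
   s2   s3  s0 
   s3   s1  s4 
 * s4   s4  s4 
(> = start, * = accepting)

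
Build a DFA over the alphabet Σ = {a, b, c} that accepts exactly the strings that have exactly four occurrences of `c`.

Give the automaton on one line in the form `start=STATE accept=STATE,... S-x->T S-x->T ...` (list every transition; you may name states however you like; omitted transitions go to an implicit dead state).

start=q0 accept=q4 q0-a->q0 q0-b->q0 q0-c->q1 q1-a->q1 q1-b->q1 q1-c->q2 q2-a->q2 q2-b->q2 q2-c->q3 q3-a->q3 q3-b->q3 q3-c->q4 q4-a->q4 q4-b->q4 q4-c->q5 q5-a->q5 q5-b->q5 q5-c->q5

Only the number of `c`s matters, and only up to 5. Make a chain q0 → q1 → q2 → q3 → q4 → q5 advanced by each `c` (with q5 absorbing); every other symbol self-loops. The accepting set is {q4}.
6 states suffice.
        a   b   c  
>  q0   q0  q0  q1 
   q1   q1  q1  q2 
   q2   q2  q2  q3 
   q3   q3  q3  q4 
 * q4   q4  q4  q5 
   q5   q5  q5  q5 
(> = start, * = accepting)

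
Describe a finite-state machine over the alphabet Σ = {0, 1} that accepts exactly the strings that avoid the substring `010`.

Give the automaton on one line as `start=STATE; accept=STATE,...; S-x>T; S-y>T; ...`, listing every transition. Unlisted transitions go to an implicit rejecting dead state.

start=q0; accept=q0,q1,q2; q0-0>q1; q0-1>q0; q1-0>q1; q1-1>q2; q2-0>q3; q2-1>q0; q3-0>q3; q3-1>q3

Track partial matches of the forbidden pattern `010`. State q3 is a dead state reached once `010` has occurred; every other state accepts. q0 means no part of `010` is currently matched.
4 states suffice.
        0   1  
>* q0   q1  q0 
 * q1   q1  q2 
 * q2   q3  q0 
   q3   q3  q3 
(> = start, * = accepting)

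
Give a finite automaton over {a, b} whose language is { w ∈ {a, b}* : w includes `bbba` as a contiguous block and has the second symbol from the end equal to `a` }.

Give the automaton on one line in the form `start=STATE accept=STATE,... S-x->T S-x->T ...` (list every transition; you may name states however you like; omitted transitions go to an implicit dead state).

Run two small machines in parallel and take their product. The first has 5 states tracking whether and how much of `bbba` has been seen; the second has 7 states tracking the last 2 symbols read. A product state is a pair (one from each), accepting exactly when both do.
12 states suffice.
          a    b  
>  s0     s1   s2 
   s1     s3   s4 
   s2     s5   s6 
   s3     s3   s4 
   s4     s5   s6 
   s5     s3   s4 
   s6     s5   s7 
   s7     s8   s7 
   s8     s9  s10 
 * s9     s9  s10 
 * s10    s8  s11 
   s11    s8  s11 
(> = start, * = accepting)

start=s0 accept=s9,s10 s0-a->s1 s0-b->s2 s1-a->s3 s1-b->s4 s2-a->s5 s2-b->s6 s3-a->s3 s3-b->s4 s4-a->s5 s4-b->s6 s5-a->s3 s5-b->s4 s6-a->s5 s6-b->s7 s7-a->s8 s7-b->s7 s8-a->s9 s8-b->s10 s9-a->s9 s9-b->s10 s10-a->s8 s10-b->s11 s11-a->s8 s11-b->s11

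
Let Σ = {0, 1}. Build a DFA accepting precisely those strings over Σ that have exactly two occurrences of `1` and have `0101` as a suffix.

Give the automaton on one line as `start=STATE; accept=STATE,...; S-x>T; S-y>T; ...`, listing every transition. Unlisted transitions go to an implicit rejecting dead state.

start=A; accept=F; A-0>B; A-1>C; B-0>B; B-1>D; C-0>C; C-1>C; D-0>E; D-1>C; E-0>C; E-1>F; F-0>C; F-1>C

Build one automaton per condition and run them in lockstep. One (4 states) tracks the count of `1`s, saturating at 3; the other (5 states) tracks how much of the suffix `0101` has currently been matched. Each combined state is a pair, one component from each; accept when both components accept. After merging equivalent states the machine shrinks.
       0  1 
>  A   B  C 
   B   B  D 
   C   C  C 
   D   E  C 
   E   C  F 
 * F   C  C 
(> = start, * = accepting)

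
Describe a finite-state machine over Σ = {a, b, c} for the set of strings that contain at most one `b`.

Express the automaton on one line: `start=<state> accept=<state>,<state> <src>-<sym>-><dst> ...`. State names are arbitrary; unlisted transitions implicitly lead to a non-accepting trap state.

Only the number of `b`s matters, and only up to 2. Make a chain s0 → s1 → s2 advanced by each `b` (with s2 absorbing); every other symbol self-loops. The accepting set is {s0, s1}.
With 3 states:
        a   b   c  
>* s0   s0  s1  s0 
 * s1   s1  s2  s1 
   s2   s2  s2  s2 
(> = start, * = accepting)

start=s0 accept=s0,s1 s0-a->s0 s0-b->s1 s0-c->s0 s1-a->s1 s1-b->s2 s1-c->s1 s2-a->s2 s2-b->s2 s2-c->s2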